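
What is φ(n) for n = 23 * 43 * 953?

879648

φ(942517) = 942517 · (1 − 1/23) · (1 − 1/43) · (1 − 1/953)
       = 942517 · 879648/942517 = 879648.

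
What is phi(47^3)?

101614

φ(47^3) = 47^2·(47−1) = 2209·46 = 101614.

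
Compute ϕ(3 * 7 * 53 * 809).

504192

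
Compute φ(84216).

24640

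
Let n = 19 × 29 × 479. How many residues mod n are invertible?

240912

φ(19) = 19 − 1 = 18.
φ(29) = 29 − 1 = 28.
φ(479) = 479 − 1 = 478.
φ(263929) = 18 × 28 × 478 = 240912.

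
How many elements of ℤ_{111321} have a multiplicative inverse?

58320

Factor 111321: 111321 = 3^3 · 7 · 19 · 31.
φ(3^3) = 3^3 − 3^2 = 27 − 9 = 18.
φ(7) = 7 − 1 = 6.
φ(19) = 19 − 1 = 18.
φ(31) = 31 − 1 = 30.
Multiply: 18 · 6 · 18 · 30 = 58320.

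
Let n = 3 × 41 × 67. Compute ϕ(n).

5280

φ(3) = 3 − 1 = 2.
φ(41) = 41 − 1 = 40.
φ(67) = 67 − 1 = 66.
φ(8241) = 2 × 40 × 66 = 5280.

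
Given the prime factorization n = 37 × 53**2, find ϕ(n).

99216

φ(37) = 37 − 1 = 36.
φ(53^2) = 53^1·(53−1) = 53·52 = 2756.
φ(103933) = 36 × 2756 = 99216.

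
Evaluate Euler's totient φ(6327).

3888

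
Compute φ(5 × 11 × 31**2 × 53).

1934400

φ(2801315) = 2801315 · (1 − 1/5) · (1 − 1/11) · (1 − 1/31) · (1 − 1/53)
       = 2801315 · 62400/90365 = 1934400.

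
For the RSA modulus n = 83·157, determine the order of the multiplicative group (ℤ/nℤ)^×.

12792

φ(13031) = 13031 · (1 − 1/83) · (1 − 1/157)
       = 13031 · 12792/13031 = 12792.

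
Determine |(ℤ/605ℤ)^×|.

First factor: 605 = 5 * 11^2.
φ(605) = 605 · (1 − 1/5) · (1 − 1/11)
       = 605 · 40/55 = 440.

440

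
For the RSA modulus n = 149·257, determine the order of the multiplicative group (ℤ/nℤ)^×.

37888

φ(pq) = (p−1)(q−1) = 148 · 256 = 37888.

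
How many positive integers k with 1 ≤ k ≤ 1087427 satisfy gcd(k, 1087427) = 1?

914760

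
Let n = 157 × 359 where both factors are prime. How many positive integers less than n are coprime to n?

55848

φ(56363) = 56363 · (1 − 1/157) · (1 − 1/359)
       = 56363 · 55848/56363 = 55848.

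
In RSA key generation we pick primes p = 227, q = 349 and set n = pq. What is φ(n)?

78648

φ(79223) = 79223 · (1 − 1/227) · (1 − 1/349)
       = 79223 · 78648/79223 = 78648.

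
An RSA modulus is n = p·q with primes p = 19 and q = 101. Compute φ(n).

1800

φ(19) = 19 − 1 = 18.
φ(101) = 101 − 1 = 100.
φ(1919) = 18 × 100 = 1800.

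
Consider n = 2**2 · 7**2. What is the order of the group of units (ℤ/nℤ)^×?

84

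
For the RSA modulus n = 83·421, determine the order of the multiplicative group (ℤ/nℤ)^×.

34440

φ(83) = 83 − 1 = 82.
φ(421) = 421 − 1 = 420.
Since φ is multiplicative, φ(34943) = 82 · 420 = 34440.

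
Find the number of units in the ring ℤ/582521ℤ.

498960

Prime factorization: 582521 = 19 · 23 · 31 · 43.
φ(19) = 19 − 1 = 18.
φ(23) = 23 − 1 = 22.
φ(31) = 31 − 1 = 30.
φ(43) = 43 − 1 = 42.
Multiply: 18 · 22 · 30 · 42 = 498960.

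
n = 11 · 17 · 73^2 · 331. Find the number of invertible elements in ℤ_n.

277516800

φ(329849113) = 329849113 · (1 − 1/11) · (1 − 1/17) · (1 − 1/73) · (1 − 1/331)
       = 329849113 · 3801600/4518481 = 277516800.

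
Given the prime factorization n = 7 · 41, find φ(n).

240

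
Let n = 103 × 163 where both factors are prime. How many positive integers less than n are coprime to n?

φ(pq) = (p−1)(q−1) = 102 · 162 = 16524.

16524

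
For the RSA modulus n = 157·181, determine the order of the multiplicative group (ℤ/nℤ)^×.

28080

φ(pq) = (p−1)(q−1) = 156 · 180 = 28080.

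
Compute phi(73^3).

383688

φ(389017) = 389017 · (1 − 1/73)
       = 389017 · 72/73 = 383688.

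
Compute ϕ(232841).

181440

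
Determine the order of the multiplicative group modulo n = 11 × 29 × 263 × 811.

φ(68040467) = 68040467 · (1 − 1/11) · (1 − 1/29) · (1 − 1/263) · (1 − 1/811)
       = 68040467 · 59421600/68040467 = 59421600.

59421600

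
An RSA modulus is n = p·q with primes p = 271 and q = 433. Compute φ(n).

φ(117343) = 117343 · (1 − 1/271) · (1 − 1/433)
       = 117343 · 116640/117343 = 116640.

116640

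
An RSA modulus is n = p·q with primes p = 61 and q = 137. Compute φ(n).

φ(8357) = 8357 · (1 − 1/61) · (1 − 1/137)
       = 8357 · 8160/8357 = 8160.

8160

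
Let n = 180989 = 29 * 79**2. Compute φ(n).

172536

φ(180989) = 180989 · (1 − 1/29) · (1 − 1/79)
       = 180989 · 2184/2291 = 172536.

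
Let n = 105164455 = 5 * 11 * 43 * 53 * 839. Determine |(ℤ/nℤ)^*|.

φ(5) = 5 − 1 = 4.
φ(11) = 11 − 1 = 10.
φ(43) = 43 − 1 = 42.
φ(53) = 53 − 1 = 52.
φ(839) = 839 − 1 = 838.
Since φ is multiplicative, φ(105164455) = 4 · 10 · 42 · 52 · 838 = 73207680.

73207680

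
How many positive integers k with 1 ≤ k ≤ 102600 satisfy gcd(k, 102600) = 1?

First factor: 102600 = 2^3 · 3^3 · 5^2 · 19.
φ(2^3) = 2^2·(2−1) = 4·1 = 4.
φ(3^3) = 3^3 − 3^2 = 27 − 9 = 18.
φ(5^2) = 5^2 − 5^1 = 25 − 5 = 20.
φ(19) = 19 − 1 = 18.
φ(102600) = 4 × 18 × 20 × 18 = 25920.

25920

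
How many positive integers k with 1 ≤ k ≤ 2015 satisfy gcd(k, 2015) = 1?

1440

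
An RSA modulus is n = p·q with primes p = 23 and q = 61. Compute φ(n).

1320

φ(23) = 23 − 1 = 22.
φ(61) = 61 − 1 = 60.
φ(1403) = 22 × 60 = 1320.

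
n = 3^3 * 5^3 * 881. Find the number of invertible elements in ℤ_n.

1584000

φ(2973375) = 2973375 · (1 − 1/3) · (1 − 1/5) · (1 − 1/881)
       = 2973375 · 7040/13215 = 1584000.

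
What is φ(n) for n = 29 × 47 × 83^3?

727588624

φ(29) = 29 − 1 = 28.
φ(47) = 47 − 1 = 46.
φ(83^3) = 83^2·(83−1) = 6889·82 = 564898.
Multiply: 28 · 46 · 564898 = 727588624.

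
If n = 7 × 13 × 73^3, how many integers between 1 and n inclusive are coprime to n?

φ(7) = 7 − 1 = 6.
φ(13) = 13 − 1 = 12.
φ(73^3) = 73^3 − 73^2 = 389017 − 5329 = 383688.
φ(35400547) = 6 × 12 × 383688 = 27625536.

27625536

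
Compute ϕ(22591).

20160

Prime factorization: 22591 = 19 · 29 · 41.
φ(19) = 19 − 1 = 18.
φ(29) = 29 − 1 = 28.
φ(41) = 41 − 1 = 40.
Multiply: 18 · 28 · 40 = 20160.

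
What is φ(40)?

16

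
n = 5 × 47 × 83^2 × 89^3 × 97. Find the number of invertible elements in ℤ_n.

83799935864832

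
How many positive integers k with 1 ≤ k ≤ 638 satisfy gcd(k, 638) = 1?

638 = 2 · 11 · 29.
φ(2) = 2 − 1 = 1.
φ(11) = 11 − 1 = 10.
φ(29) = 29 − 1 = 28.
Multiply: 1 · 10 · 28 = 280.

280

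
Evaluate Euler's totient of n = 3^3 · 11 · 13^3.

φ(652509) = 652509 · (1 − 1/3) · (1 − 1/11) · (1 − 1/13)
       = 652509 · 240/429 = 365040.

365040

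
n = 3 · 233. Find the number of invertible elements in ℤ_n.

φ(699) = 699 · (1 − 1/3) · (1 − 1/233)
       = 699 · 464/699 = 464.

464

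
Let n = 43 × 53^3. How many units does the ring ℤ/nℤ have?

6134856

φ(43) = 43 − 1 = 42.
φ(53^3) = 53^3 − 53^2 = 148877 − 2809 = 146068.
Multiply: 42 · 146068 = 6134856.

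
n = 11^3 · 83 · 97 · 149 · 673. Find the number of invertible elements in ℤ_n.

φ(1074556399037) = 1074556399037 · (1 − 1/11) · (1 − 1/83) · (1 − 1/97) · (1 − 1/149) · (1 − 1/673)
       = 1074556399037 · 7829176320/8880631397 = 947330334720.

947330334720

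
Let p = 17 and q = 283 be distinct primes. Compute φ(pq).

4512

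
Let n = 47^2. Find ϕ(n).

φ(2209) = 2209 · (1 − 1/47)
       = 2209 · 46/47 = 2162.

2162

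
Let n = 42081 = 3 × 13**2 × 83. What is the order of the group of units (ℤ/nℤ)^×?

25584

φ(42081) = 42081 · (1 − 1/3) · (1 − 1/13) · (1 − 1/83)
       = 42081 · 1968/3237 = 25584.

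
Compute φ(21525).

9600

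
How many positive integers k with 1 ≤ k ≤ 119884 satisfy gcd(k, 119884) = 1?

First factor: 119884 = 2^2 * 17 * 41 * 43.
φ(119884) = 119884 · (1 − 1/2) · (1 − 1/17) · (1 − 1/41) · (1 − 1/43)
       = 119884 · 26880/59942 = 53760.

53760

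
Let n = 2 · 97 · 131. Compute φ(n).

φ(25414) = 25414 · (1 − 1/2) · (1 − 1/97) · (1 − 1/131)
       = 25414 · 12480/25414 = 12480.

12480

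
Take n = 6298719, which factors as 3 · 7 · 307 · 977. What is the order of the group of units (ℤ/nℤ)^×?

φ(6298719) = 6298719 · (1 − 1/3) · (1 − 1/7) · (1 − 1/307) · (1 − 1/977)
       = 6298719 · 3583872/6298719 = 3583872.

3583872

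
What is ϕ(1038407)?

907200

Factor 1038407: 1038407 = 19 * 31 * 41 * 43.
φ(19) = 19 − 1 = 18.
φ(31) = 31 − 1 = 30.
φ(41) = 41 − 1 = 40.
φ(43) = 43 − 1 = 42.
Since φ is multiplicative, φ(1038407) = 18 · 30 · 40 · 42 = 907200.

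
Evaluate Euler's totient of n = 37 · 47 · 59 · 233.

φ(37) = 37 − 1 = 36.
φ(47) = 47 − 1 = 46.
φ(59) = 59 − 1 = 58.
φ(233) = 233 − 1 = 232.
φ(23906033) = 36 × 46 × 58 × 232 = 22283136.

22283136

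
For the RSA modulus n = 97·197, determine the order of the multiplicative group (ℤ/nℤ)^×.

φ(pq) = (p−1)(q−1) = 96 · 196 = 18816.

18816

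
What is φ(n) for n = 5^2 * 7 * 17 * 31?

57600

φ(92225) = 92225 · (1 − 1/5) · (1 − 1/7) · (1 − 1/17) · (1 − 1/31)
       = 92225 · 11520/18445 = 57600.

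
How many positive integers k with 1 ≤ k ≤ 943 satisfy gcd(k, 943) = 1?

880

Factor 943: 943 = 23 * 41.
φ(23) = 23 − 1 = 22.
φ(41) = 41 − 1 = 40.
Since φ is multiplicative, φ(943) = 22 · 40 = 880.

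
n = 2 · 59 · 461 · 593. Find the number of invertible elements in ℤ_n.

15794560

φ(32258014) = 32258014 · (1 − 1/2) · (1 − 1/59) · (1 − 1/461) · (1 − 1/593)
       = 32258014 · 15794560/32258014 = 15794560.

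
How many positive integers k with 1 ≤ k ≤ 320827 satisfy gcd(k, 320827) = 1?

320827 = 13 · 23 · 29 · 37.
φ(13) = 13 − 1 = 12.
φ(23) = 23 − 1 = 22.
φ(29) = 29 − 1 = 28.
φ(37) = 37 − 1 = 36.
Multiply: 12 · 22 · 28 · 36 = 266112.

266112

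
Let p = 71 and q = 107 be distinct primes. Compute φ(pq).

φ(pq) = (p−1)(q−1) = 70 · 106 = 7420.

7420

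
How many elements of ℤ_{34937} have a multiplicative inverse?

Prime factorization: 34937 = 7**2 × 23 × 31.
φ(7^2) = 7^1·(7−1) = 7·6 = 42.
φ(23) = 23 − 1 = 22.
φ(31) = 31 − 1 = 30.
Since φ is multiplicative, φ(34937) = 42 · 22 · 30 = 27720.

27720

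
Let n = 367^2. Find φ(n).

φ(134689) = 134689 · (1 − 1/367)
       = 134689 · 366/367 = 134322.

134322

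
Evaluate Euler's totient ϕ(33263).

30240

First factor: 33263 = 29 · 31 · 37.
φ(29) = 29 − 1 = 28.
φ(31) = 31 − 1 = 30.
φ(37) = 37 − 1 = 36.
Since φ is multiplicative, φ(33263) = 28 · 30 · 36 = 30240.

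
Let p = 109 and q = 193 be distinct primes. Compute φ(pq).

20736

φ(pq) = (p−1)(q−1) = 108 · 192 = 20736.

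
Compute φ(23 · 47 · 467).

φ(23) = 23 − 1 = 22.
φ(47) = 47 − 1 = 46.
φ(467) = 467 − 1 = 466.
Multiply: 22 · 46 · 466 = 471592.

471592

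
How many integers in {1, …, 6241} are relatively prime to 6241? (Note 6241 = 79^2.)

6162

φ(6241) = 6241 · (1 − 1/79)
       = 6241 · 78/79 = 6162.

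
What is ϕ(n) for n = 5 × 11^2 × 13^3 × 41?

35692800

φ(5) = 5 − 1 = 4.
φ(11^2) = 11^1·(11−1) = 11·10 = 110.
φ(13^3) = 13^2·(13−1) = 169·12 = 2028.
φ(41) = 41 − 1 = 40.
Multiply: 4 · 110 · 2028 · 40 = 35692800.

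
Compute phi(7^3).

φ(7^3) = 7^3 − 7^2 = 343 − 49 = 294.

294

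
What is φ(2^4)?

8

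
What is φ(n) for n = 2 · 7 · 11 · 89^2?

φ(2) = 2 − 1 = 1.
φ(7) = 7 − 1 = 6.
φ(11) = 11 − 1 = 10.
φ(89^2) = 89^1·(89−1) = 89·88 = 7832.
Since φ is multiplicative, φ(1219834) = 1 · 6 · 10 · 7832 = 469920.

469920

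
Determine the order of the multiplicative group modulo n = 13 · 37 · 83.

35424

φ(13) = 13 − 1 = 12.
φ(37) = 37 − 1 = 36.
φ(83) = 83 − 1 = 82.
φ(39923) = 12 × 36 × 82 = 35424.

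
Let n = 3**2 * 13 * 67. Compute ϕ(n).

φ(7839) = 7839 · (1 − 1/3) · (1 − 1/13) · (1 − 1/67)
       = 7839 · 1584/2613 = 4752.

4752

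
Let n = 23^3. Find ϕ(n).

11638

φ(12167) = 12167 · (1 − 1/23)
       = 12167 · 22/23 = 11638.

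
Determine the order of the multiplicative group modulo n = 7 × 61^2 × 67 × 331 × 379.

180793166400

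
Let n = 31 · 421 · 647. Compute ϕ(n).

8139600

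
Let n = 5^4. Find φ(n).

500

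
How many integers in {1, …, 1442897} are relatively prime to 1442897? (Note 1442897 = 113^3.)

1430128

φ(113^3) = 113^3 − 113^2 = 1442897 − 12769 = 1430128.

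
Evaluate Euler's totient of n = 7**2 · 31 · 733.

922320

φ(1113427) = 1113427 · (1 − 1/7) · (1 − 1/31) · (1 − 1/733)
       = 1113427 · 131760/159061 = 922320.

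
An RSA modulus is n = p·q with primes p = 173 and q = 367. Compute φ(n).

62952

For distinct primes, φ(pq) = (p−1)(q−1) = 172 × 366 = 62952.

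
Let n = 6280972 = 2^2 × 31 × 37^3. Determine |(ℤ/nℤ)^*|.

φ(2^2) = 2^1·(2−1) = 2·1 = 2.
φ(31) = 31 − 1 = 30.
φ(37^3) = 37^3 − 37^2 = 50653 − 1369 = 49284.
φ(6280972) = 2 × 30 × 49284 = 2957040.

2957040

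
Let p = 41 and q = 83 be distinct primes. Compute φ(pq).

3280

φ(3403) = 3403 · (1 − 1/41) · (1 − 1/83)
       = 3403 · 3280/3403 = 3280.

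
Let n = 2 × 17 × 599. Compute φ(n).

φ(20366) = 20366 · (1 − 1/2) · (1 − 1/17) · (1 − 1/599)
       = 20366 · 9568/20366 = 9568.

9568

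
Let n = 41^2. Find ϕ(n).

1640

φ(1681) = 1681 · (1 − 1/41)
       = 1681 · 40/41 = 1640.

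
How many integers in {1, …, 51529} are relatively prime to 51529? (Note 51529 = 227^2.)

51302

φ(227^2) = 227^1·(227−1) = 227·226 = 51302.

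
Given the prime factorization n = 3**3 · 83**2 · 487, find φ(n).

φ(3^3) = 3^2·(3−1) = 9·2 = 18.
φ(83^2) = 83^2 − 83^1 = 6889 − 83 = 6806.
φ(487) = 487 − 1 = 486.
Since φ is multiplicative, φ(90583461) = 18 · 6806 · 486 = 59538888.

59538888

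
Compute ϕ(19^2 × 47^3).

φ(37480103) = 37480103 · (1 − 1/19) · (1 − 1/47)
       = 37480103 · 828/893 = 34751988.

34751988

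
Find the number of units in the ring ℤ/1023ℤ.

600

1023 = 3 · 11 · 31.
φ(3) = 3 − 1 = 2.
φ(11) = 11 − 1 = 10.
φ(31) = 31 − 1 = 30.
Multiply: 2 · 10 · 30 = 600.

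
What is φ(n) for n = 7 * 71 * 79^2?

2588040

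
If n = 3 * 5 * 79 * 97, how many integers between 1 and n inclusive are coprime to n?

59904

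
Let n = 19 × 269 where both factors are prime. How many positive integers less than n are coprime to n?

φ(5111) = 5111 · (1 − 1/19) · (1 − 1/269)
       = 5111 · 4824/5111 = 4824.

4824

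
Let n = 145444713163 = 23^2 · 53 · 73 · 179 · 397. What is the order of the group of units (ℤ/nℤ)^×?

133536978432

φ(145444713163) = 145444713163 · (1 − 1/23) · (1 − 1/53) · (1 − 1/73) · (1 − 1/179) · (1 − 1/397)
       = 145444713163 · 5805955584/6323683181 = 133536978432.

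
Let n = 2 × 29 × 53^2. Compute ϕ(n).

77168

φ(162922) = 162922 · (1 − 1/2) · (1 − 1/29) · (1 − 1/53)
       = 162922 · 1456/3074 = 77168.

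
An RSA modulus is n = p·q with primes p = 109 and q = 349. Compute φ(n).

37584

φ(109) = 109 − 1 = 108.
φ(349) = 349 − 1 = 348.
Since φ is multiplicative, φ(38041) = 108 · 348 = 37584.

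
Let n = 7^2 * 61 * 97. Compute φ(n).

φ(7^2) = 7^2 − 7^1 = 49 − 7 = 42.
φ(61) = 61 − 1 = 60.
φ(97) = 97 − 1 = 96.
Multiply: 42 · 60 · 96 = 241920.

241920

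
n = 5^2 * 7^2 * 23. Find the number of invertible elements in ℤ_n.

18480

φ(28175) = 28175 · (1 − 1/5) · (1 − 1/7) · (1 − 1/23)
       = 28175 · 528/805 = 18480.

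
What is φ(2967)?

1848

First factor: 2967 = 3 · 23 · 43.
φ(2967) = 2967 · (1 − 1/3) · (1 − 1/23) · (1 − 1/43)
       = 2967 · 1848/2967 = 1848.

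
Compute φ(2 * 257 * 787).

φ(404518) = 404518 · (1 − 1/2) · (1 − 1/257) · (1 − 1/787)
       = 404518 · 201216/404518 = 201216.

201216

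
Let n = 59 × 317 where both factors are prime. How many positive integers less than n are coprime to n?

18328

φ(59) = 59 − 1 = 58.
φ(317) = 317 − 1 = 316.
Multiply: 58 · 316 = 18328.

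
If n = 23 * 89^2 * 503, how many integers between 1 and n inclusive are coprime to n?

86496608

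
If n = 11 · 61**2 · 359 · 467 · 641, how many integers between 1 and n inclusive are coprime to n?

φ(11) = 11 − 1 = 10.
φ(61^2) = 61^1·(61−1) = 61·60 = 3660.
φ(359) = 359 − 1 = 358.
φ(467) = 467 − 1 = 466.
φ(641) = 641 − 1 = 640.
Multiply: 10 · 3660 · 358 · 466 · 640 = 3907779072000.

3907779072000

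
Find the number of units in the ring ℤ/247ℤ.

216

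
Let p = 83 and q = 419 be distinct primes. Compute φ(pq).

34276

For distinct primes, φ(pq) = (p−1)(q−1) = 82 × 418 = 34276.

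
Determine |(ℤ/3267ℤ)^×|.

Prime factorization: 3267 = 3^3 · 11^2.
φ(3^3) = 3^3 − 3^2 = 27 − 9 = 18.
φ(11^2) = 11^2 − 11^1 = 121 − 11 = 110.
φ(3267) = 18 × 110 = 1980.

1980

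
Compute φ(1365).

1365 = 3 · 5 · 7 · 13.
φ(3) = 3 − 1 = 2.
φ(5) = 5 − 1 = 4.
φ(7) = 7 − 1 = 6.
φ(13) = 13 − 1 = 12.
φ(1365) = 2 × 4 × 6 × 12 = 576.

576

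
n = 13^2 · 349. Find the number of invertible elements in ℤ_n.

54288

φ(58981) = 58981 · (1 − 1/13) · (1 − 1/349)
       = 58981 · 4176/4537 = 54288.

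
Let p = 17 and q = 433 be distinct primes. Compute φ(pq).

6912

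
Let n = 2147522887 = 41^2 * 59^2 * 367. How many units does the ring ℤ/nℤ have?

2054021280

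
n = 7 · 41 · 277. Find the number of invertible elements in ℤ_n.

66240

φ(7) = 7 − 1 = 6.
φ(41) = 41 − 1 = 40.
φ(277) = 277 − 1 = 276.
φ(79499) = 6 × 40 × 276 = 66240.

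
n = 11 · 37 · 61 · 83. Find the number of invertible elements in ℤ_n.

1771200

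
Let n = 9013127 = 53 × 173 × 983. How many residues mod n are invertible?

8783008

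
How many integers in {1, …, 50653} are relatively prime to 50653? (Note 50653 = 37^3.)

φ(50653) = 50653 · (1 − 1/37)
       = 50653 · 36/37 = 49284.

49284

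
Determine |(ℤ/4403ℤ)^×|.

4403 = 7 · 17 · 37.
φ(4403) = 4403 · (1 − 1/7) · (1 − 1/17) · (1 − 1/37)
       = 4403 · 3456/4403 = 3456.

3456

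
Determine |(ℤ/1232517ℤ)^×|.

648960

Factor 1232517: 1232517 = 3 × 11 × 13^3 × 17.
φ(1232517) = 1232517 · (1 − 1/3) · (1 − 1/11) · (1 − 1/13) · (1 − 1/17)
       = 1232517 · 3840/7293 = 648960.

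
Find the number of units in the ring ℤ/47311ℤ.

Prime factorization: 47311 = 11**2 * 17 * 23.
φ(11^2) = 11^2 − 11^1 = 121 − 11 = 110.
φ(17) = 17 − 1 = 16.
φ(23) = 23 − 1 = 22.
Multiply: 110 · 16 · 22 = 38720.

38720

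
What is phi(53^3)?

φ(148877) = 148877 · (1 − 1/53)
       = 148877 · 52/53 = 146068.

146068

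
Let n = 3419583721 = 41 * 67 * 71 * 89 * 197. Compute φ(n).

3187430400

φ(3419583721) = 3419583721 · (1 − 1/41) · (1 − 1/67) · (1 − 1/71) · (1 − 1/89) · (1 − 1/197)
       = 3419583721 · 3187430400/3419583721 = 3187430400.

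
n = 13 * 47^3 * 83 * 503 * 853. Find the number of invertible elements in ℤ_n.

φ(13) = 13 − 1 = 12.
φ(47^3) = 47^2·(47−1) = 2209·46 = 101614.
φ(83) = 83 − 1 = 82.
φ(503) = 503 − 1 = 502.
φ(853) = 853 − 1 = 852.
φ(48065341769003) = 12 × 101614 × 82 × 502 × 852 = 42765342827904.

42765342827904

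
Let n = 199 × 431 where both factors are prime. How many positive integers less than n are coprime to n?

85140

φ(85769) = 85769 · (1 − 1/199) · (1 − 1/431)
       = 85769 · 85140/85769 = 85140.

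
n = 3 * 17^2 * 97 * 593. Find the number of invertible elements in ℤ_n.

φ(49870707) = 49870707 · (1 − 1/3) · (1 − 1/17) · (1 − 1/97) · (1 − 1/593)
       = 49870707 · 1818624/2933571 = 30916608.

30916608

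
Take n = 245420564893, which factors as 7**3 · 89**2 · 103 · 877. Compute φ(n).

205742630016

φ(7^3) = 7^2·(7−1) = 49·6 = 294.
φ(89^2) = 89^1·(89−1) = 89·88 = 7832.
φ(103) = 103 − 1 = 102.
φ(877) = 877 − 1 = 876.
Since φ is multiplicative, φ(245420564893) = 294 · 7832 · 102 · 876 = 205742630016.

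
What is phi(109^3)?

1283148

φ(1295029) = 1295029 · (1 − 1/109)
       = 1295029 · 108/109 = 1283148.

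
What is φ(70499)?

53760

Prime factorization: 70499 = 11 · 13 · 17 · 29.
φ(11) = 11 − 1 = 10.
φ(13) = 13 − 1 = 12.
φ(17) = 17 − 1 = 16.
φ(29) = 29 − 1 = 28.
Multiply: 10 · 12 · 16 · 28 = 53760.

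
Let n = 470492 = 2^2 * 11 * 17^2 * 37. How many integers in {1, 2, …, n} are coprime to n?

195840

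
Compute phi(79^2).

φ(6241) = 6241 · (1 − 1/79)
       = 6241 · 78/79 = 6162.

6162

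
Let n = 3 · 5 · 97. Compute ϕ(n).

768

φ(1455) = 1455 · (1 − 1/3) · (1 − 1/5) · (1 − 1/97)
       = 1455 · 768/1455 = 768.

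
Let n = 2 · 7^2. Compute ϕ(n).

42

φ(98) = 98 · (1 − 1/2) · (1 − 1/7)
       = 98 · 6/14 = 42.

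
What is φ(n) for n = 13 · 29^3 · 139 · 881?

φ(38826483163) = 38826483163 · (1 − 1/13) · (1 − 1/29) · (1 − 1/139) · (1 − 1/881)
       = 38826483163 · 40803840/46167043 = 34316029440.

34316029440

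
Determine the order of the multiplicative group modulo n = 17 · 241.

φ(17) = 17 − 1 = 16.
φ(241) = 241 − 1 = 240.
φ(4097) = 16 × 240 = 3840.

3840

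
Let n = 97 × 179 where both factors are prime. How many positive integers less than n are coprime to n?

φ(97) = 97 − 1 = 96.
φ(179) = 179 − 1 = 178.
Since φ is multiplicative, φ(17363) = 96 · 178 = 17088.

17088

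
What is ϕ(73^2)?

φ(73^2) = 73^1·(73−1) = 73·72 = 5256.

5256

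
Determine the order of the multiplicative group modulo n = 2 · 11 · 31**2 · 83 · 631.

480438000

φ(2) = 2 − 1 = 1.
φ(11) = 11 − 1 = 10.
φ(31^2) = 31^2 − 31^1 = 961 − 31 = 930.
φ(83) = 83 − 1 = 82.
φ(631) = 631 − 1 = 630.
φ(1107269966) = 1 × 10 × 930 × 82 × 630 = 480438000.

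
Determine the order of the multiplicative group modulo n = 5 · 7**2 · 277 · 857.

φ(5) = 5 − 1 = 4.
φ(7^2) = 7^1·(7−1) = 7·6 = 42.
φ(277) = 277 − 1 = 276.
φ(857) = 857 − 1 = 856.
Since φ is multiplicative, φ(58160305) = 4 · 42 · 276 · 856 = 39691008.

39691008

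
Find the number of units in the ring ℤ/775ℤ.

600

775 = 5^2 × 31.
φ(5^2) = 5^1·(5−1) = 5·4 = 20.
φ(31) = 31 − 1 = 30.
φ(775) = 20 × 30 = 600.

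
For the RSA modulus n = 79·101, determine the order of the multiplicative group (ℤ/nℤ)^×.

φ(79) = 79 − 1 = 78.
φ(101) = 101 − 1 = 100.
Multiply: 78 · 100 = 7800.

7800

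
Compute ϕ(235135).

172800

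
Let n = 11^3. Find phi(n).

1210

φ(1331) = 1331 · (1 − 1/11)
       = 1331 · 10/11 = 1210.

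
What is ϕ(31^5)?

φ(28629151) = 28629151 · (1 − 1/31)
       = 28629151 · 30/31 = 27705630.

27705630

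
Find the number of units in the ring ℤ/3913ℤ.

3024

3913 = 7 · 13 · 43.
φ(7) = 7 − 1 = 6.
φ(13) = 13 − 1 = 12.
φ(43) = 43 − 1 = 42.
Since φ is multiplicative, φ(3913) = 6 · 12 · 42 = 3024.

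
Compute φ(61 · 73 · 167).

φ(61) = 61 − 1 = 60.
φ(73) = 73 − 1 = 72.
φ(167) = 167 − 1 = 166.
φ(743651) = 60 × 72 × 166 = 717120.

717120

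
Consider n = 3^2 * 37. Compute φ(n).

φ(3^2) = 3^2 − 3^1 = 9 − 3 = 6.
φ(37) = 37 − 1 = 36.
Multiply: 6 · 36 = 216.

216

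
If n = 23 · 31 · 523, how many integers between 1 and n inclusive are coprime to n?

344520

φ(23) = 23 − 1 = 22.
φ(31) = 31 − 1 = 30.
φ(523) = 523 − 1 = 522.
φ(372899) = 22 × 30 × 522 = 344520.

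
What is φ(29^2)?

φ(29^2) = 29^2 − 29^1 = 841 − 29 = 812.

812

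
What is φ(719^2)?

516242

φ(719^2) = 719^2 − 719^1 = 516961 − 719 = 516242.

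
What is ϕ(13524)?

3696

13524 = 2^2 × 3 × 7^2 × 23.
φ(2^2) = 2^1·(2−1) = 2·1 = 2.
φ(3) = 3 − 1 = 2.
φ(7^2) = 7^2 − 7^1 = 49 − 7 = 42.
φ(23) = 23 − 1 = 22.
Since φ is multiplicative, φ(13524) = 2 · 2 · 42 · 22 = 3696.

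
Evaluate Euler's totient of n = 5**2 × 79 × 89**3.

φ(1392313775) = 1392313775 · (1 − 1/5) · (1 − 1/79) · (1 − 1/89)
       = 1392313775 · 27456/35155 = 1087394880.

1087394880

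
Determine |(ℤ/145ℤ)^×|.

First factor: 145 = 5 * 29.
φ(145) = 145 · (1 − 1/5) · (1 − 1/29)
       = 145 · 112/145 = 112.

112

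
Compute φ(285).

First factor: 285 = 3 * 5 * 19.
φ(3) = 3 − 1 = 2.
φ(5) = 5 − 1 = 4.
φ(19) = 19 − 1 = 18.
Multiply: 2 · 4 · 18 = 144.

144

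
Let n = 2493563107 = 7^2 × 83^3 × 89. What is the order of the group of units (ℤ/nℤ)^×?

φ(2493563107) = 2493563107 · (1 − 1/7) · (1 − 1/83) · (1 − 1/89)
       = 2493563107 · 43296/51709 = 2087863008.

2087863008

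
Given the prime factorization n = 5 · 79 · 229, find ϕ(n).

71136

φ(90455) = 90455 · (1 − 1/5) · (1 − 1/79) · (1 − 1/229)
       = 90455 · 71136/90455 = 71136.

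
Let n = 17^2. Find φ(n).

φ(17^2) = 17^1·(17−1) = 17·16 = 272.

272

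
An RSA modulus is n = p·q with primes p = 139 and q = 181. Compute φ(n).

24840

φ(pq) = (p−1)(q−1) = 138 · 180 = 24840.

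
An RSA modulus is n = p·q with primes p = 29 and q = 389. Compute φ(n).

10864

For distinct primes, φ(pq) = (p−1)(q−1) = 28 × 388 = 10864.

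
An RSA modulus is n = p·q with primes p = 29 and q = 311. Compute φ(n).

8680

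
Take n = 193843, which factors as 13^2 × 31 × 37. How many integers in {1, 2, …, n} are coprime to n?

168480

φ(13^2) = 13^1·(13−1) = 13·12 = 156.
φ(31) = 31 − 1 = 30.
φ(37) = 37 − 1 = 36.
φ(193843) = 156 × 30 × 36 = 168480.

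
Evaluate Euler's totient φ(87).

56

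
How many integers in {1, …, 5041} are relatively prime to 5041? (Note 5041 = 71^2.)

4970

φ(71^2) = 71^2 − 71^1 = 5041 − 71 = 4970.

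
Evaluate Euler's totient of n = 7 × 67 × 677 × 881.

235572480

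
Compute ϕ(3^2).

6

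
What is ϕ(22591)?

20160

22591 = 19 × 29 × 41.
φ(19) = 19 − 1 = 18.
φ(29) = 29 − 1 = 28.
φ(41) = 41 − 1 = 40.
Since φ is multiplicative, φ(22591) = 18 · 28 · 40 = 20160.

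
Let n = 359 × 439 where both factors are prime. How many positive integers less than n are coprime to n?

156804

φ(pq) = (p−1)(q−1) = 358 · 438 = 156804.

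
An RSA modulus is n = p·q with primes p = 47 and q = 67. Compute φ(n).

For distinct primes, φ(pq) = (p−1)(q−1) = 46 × 66 = 3036.

3036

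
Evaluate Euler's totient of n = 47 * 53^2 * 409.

φ(47) = 47 − 1 = 46.
φ(53^2) = 53^1·(53−1) = 53·52 = 2756.
φ(409) = 409 − 1 = 408.
φ(53997407) = 46 × 2756 × 408 = 51724608.

51724608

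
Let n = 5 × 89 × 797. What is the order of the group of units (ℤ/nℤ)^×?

φ(5) = 5 − 1 = 4.
φ(89) = 89 − 1 = 88.
φ(797) = 797 − 1 = 796.
Since φ is multiplicative, φ(354665) = 4 · 88 · 796 = 280192.

280192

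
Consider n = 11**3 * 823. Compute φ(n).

φ(1095413) = 1095413 · (1 − 1/11) · (1 − 1/823)
       = 1095413 · 8220/9053 = 994620.

994620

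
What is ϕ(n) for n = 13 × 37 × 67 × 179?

φ(5768633) = 5768633 · (1 − 1/13) · (1 − 1/37) · (1 − 1/67) · (1 − 1/179)
       = 5768633 · 5075136/5768633 = 5075136.

5075136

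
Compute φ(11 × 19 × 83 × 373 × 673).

φ(4354600063) = 4354600063 · (1 − 1/11) · (1 − 1/19) · (1 − 1/83) · (1 − 1/373) · (1 − 1/673)
       = 4354600063 · 3689763840/4354600063 = 3689763840.

3689763840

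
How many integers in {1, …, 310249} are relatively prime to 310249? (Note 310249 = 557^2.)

φ(310249) = 310249 · (1 − 1/557)
       = 310249 · 556/557 = 309692.

309692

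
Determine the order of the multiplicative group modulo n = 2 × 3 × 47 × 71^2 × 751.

342930000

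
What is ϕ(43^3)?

77658

φ(43^3) = 43^3 − 43^2 = 79507 − 1849 = 77658.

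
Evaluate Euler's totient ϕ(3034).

1440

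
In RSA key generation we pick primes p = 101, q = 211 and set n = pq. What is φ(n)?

For distinct primes, φ(pq) = (p−1)(q−1) = 100 × 210 = 21000.

21000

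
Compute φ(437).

Factor 437: 437 = 19 · 23.
φ(19) = 19 − 1 = 18.
φ(23) = 23 − 1 = 22.
Multiply: 18 · 22 = 396.

396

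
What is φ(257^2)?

65792

φ(66049) = 66049 · (1 − 1/257)
       = 66049 · 256/257 = 65792.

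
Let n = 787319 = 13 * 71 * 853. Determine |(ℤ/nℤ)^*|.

715680

φ(13) = 13 − 1 = 12.
φ(71) = 71 − 1 = 70.
φ(853) = 853 − 1 = 852.
Multiply: 12 · 70 · 852 = 715680.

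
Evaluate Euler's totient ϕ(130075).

First factor: 130075 = 5^2 * 11^2 * 43.
φ(5^2) = 5^1·(5−1) = 5·4 = 20.
φ(11^2) = 11^1·(11−1) = 11·10 = 110.
φ(43) = 43 − 1 = 42.
Multiply: 20 · 110 · 42 = 92400.

92400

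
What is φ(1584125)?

Factor 1584125: 1584125 = 5^3 × 19 × 23 × 29.
φ(5^3) = 5^2·(5−1) = 25·4 = 100.
φ(19) = 19 − 1 = 18.
φ(23) = 23 − 1 = 22.
φ(29) = 29 − 1 = 28.
φ(1584125) = 100 × 18 × 22 × 28 = 1108800.

1108800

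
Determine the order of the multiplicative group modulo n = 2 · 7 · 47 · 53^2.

φ(1848322) = 1848322 · (1 − 1/2) · (1 − 1/7) · (1 − 1/47) · (1 − 1/53)
       = 1848322 · 14352/34874 = 760656.

760656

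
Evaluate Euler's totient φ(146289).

79200

First factor: 146289 = 3 · 11**2 · 13 · 31.
φ(146289) = 146289 · (1 − 1/3) · (1 − 1/11) · (1 − 1/13) · (1 − 1/31)
       = 146289 · 7200/13299 = 79200.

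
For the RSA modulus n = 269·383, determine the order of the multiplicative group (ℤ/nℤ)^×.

φ(n) = (p − 1)(q − 1) = (269−1)(383−1) = 268·382 = 102376.

102376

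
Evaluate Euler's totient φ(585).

288

585 = 3**2 · 5 · 13.
φ(585) = 585 · (1 − 1/3) · (1 − 1/5) · (1 − 1/13)
       = 585 · 96/195 = 288.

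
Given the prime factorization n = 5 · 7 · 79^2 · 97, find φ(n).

φ(5) = 5 − 1 = 4.
φ(7) = 7 − 1 = 6.
φ(79^2) = 79^1·(79−1) = 79·78 = 6162.
φ(97) = 97 − 1 = 96.
φ(21188195) = 4 × 6 × 6162 × 96 = 14197248.

14197248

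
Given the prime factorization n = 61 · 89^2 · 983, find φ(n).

461461440

φ(474966923) = 474966923 · (1 − 1/61) · (1 − 1/89) · (1 − 1/983)
       = 474966923 · 5184960/5336707 = 461461440.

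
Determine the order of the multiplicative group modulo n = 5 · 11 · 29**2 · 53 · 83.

138494720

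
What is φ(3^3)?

φ(3^3) = 3^2·(3−1) = 9·2 = 18.

18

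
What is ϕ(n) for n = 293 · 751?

φ(220043) = 220043 · (1 − 1/293) · (1 − 1/751)
       = 220043 · 219000/220043 = 219000.

219000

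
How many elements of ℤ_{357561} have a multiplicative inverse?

357561 = 3^3 × 17 × 19 × 41.
φ(357561) = 357561 · (1 − 1/3) · (1 − 1/17) · (1 − 1/19) · (1 − 1/41)
       = 357561 · 23040/39729 = 207360.

207360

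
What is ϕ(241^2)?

φ(241^2) = 241^1·(241−1) = 241·240 = 57840.

57840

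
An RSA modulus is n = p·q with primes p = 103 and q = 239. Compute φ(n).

24276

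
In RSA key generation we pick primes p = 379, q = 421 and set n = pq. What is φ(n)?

158760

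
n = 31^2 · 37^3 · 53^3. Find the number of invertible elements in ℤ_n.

6694898240160

φ(7246965080441) = 7246965080441 · (1 − 1/31) · (1 − 1/37) · (1 − 1/53)
       = 7246965080441 · 56160/60791 = 6694898240160.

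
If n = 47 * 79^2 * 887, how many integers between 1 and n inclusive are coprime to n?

φ(260181049) = 260181049 · (1 − 1/47) · (1 − 1/79) · (1 − 1/887)
       = 260181049 · 3178968/3293431 = 251138472.

251138472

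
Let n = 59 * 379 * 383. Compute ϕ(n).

8374968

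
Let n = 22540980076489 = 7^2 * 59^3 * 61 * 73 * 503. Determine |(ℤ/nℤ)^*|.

φ(22540980076489) = 22540980076489 · (1 − 1/7) · (1 − 1/59) · (1 − 1/61) · (1 − 1/73) · (1 − 1/503)
       = 22540980076489 · 754686720/925061767 = 18389451306240.

18389451306240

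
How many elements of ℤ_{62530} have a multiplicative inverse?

62530 = 2 * 5 * 13^2 * 37.
φ(62530) = 62530 · (1 − 1/2) · (1 − 1/5) · (1 − 1/13) · (1 − 1/37)
       = 62530 · 1728/4810 = 22464.

22464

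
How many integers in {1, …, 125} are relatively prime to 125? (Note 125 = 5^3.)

φ(5^3) = 5^2·(5−1) = 25·4 = 100.

100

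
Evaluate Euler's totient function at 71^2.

φ(71^2) = 71^1·(71−1) = 71·70 = 4970.

4970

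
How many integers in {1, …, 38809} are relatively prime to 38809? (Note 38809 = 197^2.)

φ(38809) = 38809 · (1 − 1/197)
       = 38809 · 196/197 = 38612.

38612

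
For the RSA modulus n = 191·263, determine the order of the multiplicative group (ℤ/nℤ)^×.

φ(50233) = 50233 · (1 − 1/191) · (1 − 1/263)
       = 50233 · 49780/50233 = 49780.

49780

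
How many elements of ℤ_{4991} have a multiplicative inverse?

First factor: 4991 = 7 · 23 · 31.
φ(4991) = 4991 · (1 − 1/7) · (1 − 1/23) · (1 − 1/31)
       = 4991 · 3960/4991 = 3960.

3960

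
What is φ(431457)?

431457 = 3 × 13^2 × 23 × 37.
φ(431457) = 431457 · (1 − 1/3) · (1 − 1/13) · (1 − 1/23) · (1 − 1/37)
       = 431457 · 19008/33189 = 247104.

247104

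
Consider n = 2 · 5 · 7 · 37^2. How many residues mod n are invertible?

φ(95830) = 95830 · (1 − 1/2) · (1 − 1/5) · (1 − 1/7) · (1 − 1/37)
       = 95830 · 864/2590 = 31968.

31968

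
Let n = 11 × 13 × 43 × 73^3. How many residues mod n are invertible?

1933787520

φ(11) = 11 − 1 = 10.
φ(13) = 13 − 1 = 12.
φ(43) = 43 − 1 = 42.
φ(73^3) = 73^3 − 73^2 = 389017 − 5329 = 383688.
Multiply: 10 · 12 · 42 · 383688 = 1933787520.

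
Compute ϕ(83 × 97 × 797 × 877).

φ(83) = 83 − 1 = 82.
φ(97) = 97 − 1 = 96.
φ(797) = 797 − 1 = 796.
φ(877) = 877 − 1 = 876.
Multiply: 82 · 96 · 796 · 876 = 5489114112.

5489114112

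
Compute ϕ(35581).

25344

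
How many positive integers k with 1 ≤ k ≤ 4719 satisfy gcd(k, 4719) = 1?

4719 = 3 · 11^2 · 13.
φ(4719) = 4719 · (1 − 1/3) · (1 − 1/11) · (1 − 1/13)
       = 4719 · 240/429 = 2640.

2640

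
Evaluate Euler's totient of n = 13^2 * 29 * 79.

340704

φ(13^2) = 13^1·(13−1) = 13·12 = 156.
φ(29) = 29 − 1 = 28.
φ(79) = 79 − 1 = 78.
φ(387179) = 156 × 28 × 78 = 340704.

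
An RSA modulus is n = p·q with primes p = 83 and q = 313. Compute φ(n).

φ(25979) = 25979 · (1 − 1/83) · (1 − 1/313)
       = 25979 · 25584/25979 = 25584.

25584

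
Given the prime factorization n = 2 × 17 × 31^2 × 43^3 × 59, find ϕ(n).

67021960320

φ(2) = 2 − 1 = 1.
φ(17) = 17 − 1 = 16.
φ(31^2) = 31^2 − 31^1 = 961 − 31 = 930.
φ(43^3) = 43^3 − 43^2 = 79507 − 1849 = 77658.
φ(59) = 59 − 1 = 58.
Since φ is multiplicative, φ(153270891362) = 1 · 16 · 930 · 77658 · 58 = 67021960320.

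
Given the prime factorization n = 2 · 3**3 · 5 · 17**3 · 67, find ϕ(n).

21973248

φ(88876170) = 88876170 · (1 − 1/2) · (1 − 1/3) · (1 − 1/5) · (1 − 1/17) · (1 − 1/67)
       = 88876170 · 8448/34170 = 21973248.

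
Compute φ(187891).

151200

Factor 187891: 187891 = 11 × 19 × 29 × 31.
φ(187891) = 187891 · (1 − 1/11) · (1 − 1/19) · (1 − 1/29) · (1 − 1/31)
       = 187891 · 151200/187891 = 151200.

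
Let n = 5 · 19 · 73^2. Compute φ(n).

φ(5) = 5 − 1 = 4.
φ(19) = 19 − 1 = 18.
φ(73^2) = 73^1·(73−1) = 73·72 = 5256.
φ(506255) = 4 × 18 × 5256 = 378432.

378432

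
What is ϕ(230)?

88

Prime factorization: 230 = 2 · 5 · 23.
φ(2) = 2 − 1 = 1.
φ(5) = 5 − 1 = 4.
φ(23) = 23 − 1 = 22.
Multiply: 1 · 4 · 22 = 88.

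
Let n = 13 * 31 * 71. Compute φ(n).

φ(13) = 13 − 1 = 12.
φ(31) = 31 − 1 = 30.
φ(71) = 71 − 1 = 70.
Multiply: 12 · 30 · 70 = 25200.

25200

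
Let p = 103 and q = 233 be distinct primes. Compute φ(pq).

For distinct primes, φ(pq) = (p−1)(q−1) = 102 × 232 = 23664.

23664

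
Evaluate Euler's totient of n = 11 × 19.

φ(209) = 209 · (1 − 1/11) · (1 − 1/19)
       = 209 · 180/209 = 180.

180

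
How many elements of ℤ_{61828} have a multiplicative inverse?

26880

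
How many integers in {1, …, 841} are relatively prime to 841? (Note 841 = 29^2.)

φ(29^2) = 29^1·(29−1) = 29·28 = 812.

812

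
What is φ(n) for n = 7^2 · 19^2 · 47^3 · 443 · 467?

φ(7^2) = 7^2 − 7^1 = 49 − 7 = 42.
φ(19^2) = 19^1·(19−1) = 19·18 = 342.
φ(47^3) = 47^3 − 47^2 = 103823 − 2209 = 101614.
φ(443) = 443 − 1 = 442.
φ(467) = 467 − 1 = 466.
Since φ is multiplicative, φ(379942138248407) = 42 · 342 · 101614 · 442 · 466 = 300633331838112.

300633331838112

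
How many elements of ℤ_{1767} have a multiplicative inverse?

1080

1767 = 3 · 19 · 31.
φ(1767) = 1767 · (1 − 1/3) · (1 − 1/19) · (1 − 1/31)
       = 1767 · 1080/1767 = 1080.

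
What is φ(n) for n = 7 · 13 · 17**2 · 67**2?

86600448

φ(7) = 7 − 1 = 6.
φ(13) = 13 − 1 = 12.
φ(17^2) = 17^1·(17−1) = 17·16 = 272.
φ(67^2) = 67^2 − 67^1 = 4489 − 67 = 4422.
Multiply: 6 · 12 · 272 · 4422 = 86600448.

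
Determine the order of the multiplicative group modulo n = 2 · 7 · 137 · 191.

φ(366338) = 366338 · (1 − 1/2) · (1 − 1/7) · (1 − 1/137) · (1 − 1/191)
       = 366338 · 155040/366338 = 155040.

155040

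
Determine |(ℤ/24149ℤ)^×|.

24149 = 19 · 31 · 41.
φ(24149) = 24149 · (1 − 1/19) · (1 − 1/31) · (1 − 1/41)
       = 24149 · 21600/24149 = 21600.

21600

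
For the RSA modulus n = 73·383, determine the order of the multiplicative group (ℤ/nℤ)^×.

For distinct primes, φ(pq) = (p−1)(q−1) = 72 × 382 = 27504.

27504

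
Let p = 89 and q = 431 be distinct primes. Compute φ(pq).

For distinct primes, φ(pq) = (p−1)(q−1) = 88 × 430 = 37840.

37840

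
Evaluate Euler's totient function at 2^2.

φ(4) = 4 · (1 − 1/2)
       = 4 · 1/2 = 2.

2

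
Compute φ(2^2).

2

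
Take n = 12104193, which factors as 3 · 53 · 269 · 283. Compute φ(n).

7859904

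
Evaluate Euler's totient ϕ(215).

215 = 5 · 43.
φ(5) = 5 − 1 = 4.
φ(43) = 43 − 1 = 42.
φ(215) = 4 × 42 = 168.

168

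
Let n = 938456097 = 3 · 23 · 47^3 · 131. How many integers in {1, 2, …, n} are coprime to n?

581232080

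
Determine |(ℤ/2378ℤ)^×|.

Prime factorization: 2378 = 2 · 29 · 41.
φ(2378) = 2378 · (1 − 1/2) · (1 − 1/29) · (1 − 1/41)
       = 2378 · 1120/2378 = 1120.

1120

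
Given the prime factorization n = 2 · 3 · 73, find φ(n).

φ(2) = 2 − 1 = 1.
φ(3) = 3 − 1 = 2.
φ(73) = 73 − 1 = 72.
Since φ is multiplicative, φ(438) = 1 · 2 · 72 = 144.

144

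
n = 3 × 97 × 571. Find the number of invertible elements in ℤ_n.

109440

φ(3) = 3 − 1 = 2.
φ(97) = 97 − 1 = 96.
φ(571) = 571 − 1 = 570.
φ(166161) = 2 × 96 × 570 = 109440.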